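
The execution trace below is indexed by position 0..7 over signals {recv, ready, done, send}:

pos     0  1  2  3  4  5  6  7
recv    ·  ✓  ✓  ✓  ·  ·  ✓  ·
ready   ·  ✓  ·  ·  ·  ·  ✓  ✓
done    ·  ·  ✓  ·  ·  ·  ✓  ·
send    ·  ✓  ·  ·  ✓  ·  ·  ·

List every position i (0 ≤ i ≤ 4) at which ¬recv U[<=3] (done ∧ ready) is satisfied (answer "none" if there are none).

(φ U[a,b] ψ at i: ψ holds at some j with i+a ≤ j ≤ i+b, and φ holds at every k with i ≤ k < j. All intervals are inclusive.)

Evaluate at each i in [0,4]:
  i=0: ✗ (no rhs in [0,3])
  i=1: ✗ (no rhs in [1,4])
  i=2: ✗ (no rhs in [2,5])
  i=3: ✗ (lhs fails at k=3 before rhs at j=6)
  i=4: ✓ (rhs at j=6; lhs holds on [4,5])

4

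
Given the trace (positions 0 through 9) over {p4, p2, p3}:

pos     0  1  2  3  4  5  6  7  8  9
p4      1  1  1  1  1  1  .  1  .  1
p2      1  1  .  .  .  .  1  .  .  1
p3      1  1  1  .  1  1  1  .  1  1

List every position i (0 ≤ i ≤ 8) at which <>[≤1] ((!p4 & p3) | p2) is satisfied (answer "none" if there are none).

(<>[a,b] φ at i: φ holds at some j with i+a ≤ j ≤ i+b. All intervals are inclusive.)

Evaluate at each i in [0,8]:
  i=0: ✓ (witness j=0)
  i=1: ✓ (witness j=1)
  i=2: ✗ (none in [2,3])
  i=3: ✗ (none in [3,4])
  i=4: ✗ (none in [4,5])
  i=5: ✓ (witness j=6)
  i=6: ✓ (witness j=6)
  i=7: ✓ (witness j=8)
  i=8: ✓ (witness j=8)

0, 1, 5, 6, 7, 8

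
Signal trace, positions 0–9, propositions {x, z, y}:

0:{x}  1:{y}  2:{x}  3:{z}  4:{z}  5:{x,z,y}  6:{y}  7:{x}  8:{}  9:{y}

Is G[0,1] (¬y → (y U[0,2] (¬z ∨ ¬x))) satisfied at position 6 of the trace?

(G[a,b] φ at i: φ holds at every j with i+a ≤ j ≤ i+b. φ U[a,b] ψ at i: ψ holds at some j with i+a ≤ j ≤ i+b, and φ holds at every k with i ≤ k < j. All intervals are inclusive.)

Check (¬y → (y U[0,2] (¬z ∨ ¬x))) at every j in [6,7]:
  j=6: antecedent false → ✓
  j=7: antecedent true; consequent holds → ✓
All positions satisfy it → formula holds.

Yes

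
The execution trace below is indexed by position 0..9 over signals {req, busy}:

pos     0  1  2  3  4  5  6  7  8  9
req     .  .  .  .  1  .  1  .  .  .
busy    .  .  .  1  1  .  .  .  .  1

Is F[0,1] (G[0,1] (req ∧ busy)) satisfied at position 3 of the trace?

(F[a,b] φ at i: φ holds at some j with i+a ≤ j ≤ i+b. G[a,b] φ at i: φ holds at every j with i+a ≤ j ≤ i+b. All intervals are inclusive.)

No

Check G[0,1] (req ∧ busy) at each j in [3,4]:
  j=3: fails at 3
  j=4: fails at 5
No position in the window satisfies it → formula fails.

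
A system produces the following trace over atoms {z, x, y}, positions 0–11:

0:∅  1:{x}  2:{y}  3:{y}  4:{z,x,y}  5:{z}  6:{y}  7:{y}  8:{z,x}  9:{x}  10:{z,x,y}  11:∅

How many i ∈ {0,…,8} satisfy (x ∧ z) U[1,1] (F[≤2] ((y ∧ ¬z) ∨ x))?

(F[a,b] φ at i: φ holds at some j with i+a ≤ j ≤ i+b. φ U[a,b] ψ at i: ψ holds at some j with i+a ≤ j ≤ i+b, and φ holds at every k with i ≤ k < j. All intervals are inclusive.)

Evaluate at each i in [0,8]:
  i=0: ✗ (lhs fails at k=0 before rhs at j=1)
  i=1: ✗ (lhs fails at k=1 before rhs at j=2)
  i=2: ✗ (lhs fails at k=2 before rhs at j=3)
  i=3: ✗ (lhs fails at k=3 before rhs at j=4)
  i=4: ✓ (rhs at j=5; lhs holds on [4,4])
  i=5: ✗ (lhs fails at k=5 before rhs at j=6)
  i=6: ✗ (lhs fails at k=6 before rhs at j=7)
  i=7: ✗ (lhs fails at k=7 before rhs at j=8)
  i=8: ✓ (rhs at j=9; lhs holds on [8,8])
Positions where it holds: {4, 8} → 2.

2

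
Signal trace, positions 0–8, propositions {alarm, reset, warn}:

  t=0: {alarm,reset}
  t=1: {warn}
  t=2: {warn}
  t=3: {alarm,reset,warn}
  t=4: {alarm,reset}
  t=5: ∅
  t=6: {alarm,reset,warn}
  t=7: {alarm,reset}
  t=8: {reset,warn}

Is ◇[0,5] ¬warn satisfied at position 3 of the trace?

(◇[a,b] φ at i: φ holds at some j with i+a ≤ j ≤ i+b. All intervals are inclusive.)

Check ¬warn at each j in [3,8]:
  j=3: false
  j=4: true
  j=5: true
  j=6: false
  j=7: true
  j=8: false
Found at j=4 → formula holds.

Yes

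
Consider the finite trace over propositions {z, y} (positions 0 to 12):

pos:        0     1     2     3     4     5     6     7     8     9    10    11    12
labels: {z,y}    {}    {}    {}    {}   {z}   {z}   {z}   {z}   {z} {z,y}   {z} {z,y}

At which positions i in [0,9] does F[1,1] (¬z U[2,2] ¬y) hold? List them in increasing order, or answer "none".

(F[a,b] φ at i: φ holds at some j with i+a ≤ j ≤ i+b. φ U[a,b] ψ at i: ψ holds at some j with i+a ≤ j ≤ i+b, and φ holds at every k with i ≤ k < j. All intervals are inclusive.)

0, 1, 2

Evaluate at each i in [0,9]:
  i=0: ✓ (witness j=1)
  i=1: ✓ (witness j=2)
  i=2: ✓ (witness j=3)
  i=3: ✗ (none in [4,4])
  i=4: ✗ (none in [5,5])
  i=5: ✗ (none in [6,6])
  i=6: ✗ (none in [7,7])
  i=7: ✗ (none in [8,8])
  i=8: ✗ (none in [9,9])
  i=9: ✗ (none in [10,10])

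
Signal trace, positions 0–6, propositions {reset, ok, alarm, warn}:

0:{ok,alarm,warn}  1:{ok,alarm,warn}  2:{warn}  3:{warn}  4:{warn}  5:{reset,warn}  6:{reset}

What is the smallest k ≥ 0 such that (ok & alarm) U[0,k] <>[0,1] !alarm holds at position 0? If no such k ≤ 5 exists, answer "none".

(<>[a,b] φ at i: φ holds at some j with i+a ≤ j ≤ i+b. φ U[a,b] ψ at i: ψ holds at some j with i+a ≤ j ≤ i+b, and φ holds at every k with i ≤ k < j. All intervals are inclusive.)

1

Need earliest j ≥ 0 with <>[0,1] !alarm, and (ok & alarm) at every k in [0,j-1].
  j=0: rhs fails.
  j=1: rhs holds; lhs holds on [0,0]. k = 1.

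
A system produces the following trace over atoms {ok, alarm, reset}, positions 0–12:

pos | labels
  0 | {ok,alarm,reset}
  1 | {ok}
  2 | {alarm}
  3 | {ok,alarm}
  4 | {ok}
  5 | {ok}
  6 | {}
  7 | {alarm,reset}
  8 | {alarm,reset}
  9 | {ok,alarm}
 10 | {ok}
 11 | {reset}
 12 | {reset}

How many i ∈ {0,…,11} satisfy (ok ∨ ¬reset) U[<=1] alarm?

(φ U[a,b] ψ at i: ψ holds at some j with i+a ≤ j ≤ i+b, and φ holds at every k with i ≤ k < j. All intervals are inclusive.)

Evaluate at each i in [0,11]:
  i=0: ✓ (rhs at j=0)
  i=1: ✓ (rhs at j=2; lhs holds on [1,1])
  i=2: ✓ (rhs at j=2)
  i=3: ✓ (rhs at j=3)
  i=4: ✗ (no rhs in [4,5])
  i=5: ✗ (no rhs in [5,6])
  i=6: ✓ (rhs at j=7; lhs holds on [6,6])
  i=7: ✓ (rhs at j=7)
  i=8: ✓ (rhs at j=8)
  i=9: ✓ (rhs at j=9)
  i=10: ✗ (no rhs in [10,11])
  i=11: ✗ (no rhs in [11,12])
Positions where it holds: {0, 1, 2, 3, 6, 7, 8, 9} → 8.

8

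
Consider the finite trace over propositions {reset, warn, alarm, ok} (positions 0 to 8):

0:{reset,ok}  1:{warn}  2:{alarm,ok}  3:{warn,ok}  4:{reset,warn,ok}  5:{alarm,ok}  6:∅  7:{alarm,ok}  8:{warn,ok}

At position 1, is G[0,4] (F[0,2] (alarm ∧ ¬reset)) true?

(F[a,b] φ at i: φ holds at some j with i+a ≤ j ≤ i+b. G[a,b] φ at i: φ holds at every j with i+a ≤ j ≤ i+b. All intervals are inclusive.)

Holds

Check F[0,2] (alarm ∧ ¬reset) at every j in [1,5]:
  j=1: holds (witness at 2)
  j=2: holds (witness at 2)
  j=3: holds (witness at 5)
  j=4: holds (witness at 5)
  j=5: holds (witness at 5)
All positions satisfy it → formula holds.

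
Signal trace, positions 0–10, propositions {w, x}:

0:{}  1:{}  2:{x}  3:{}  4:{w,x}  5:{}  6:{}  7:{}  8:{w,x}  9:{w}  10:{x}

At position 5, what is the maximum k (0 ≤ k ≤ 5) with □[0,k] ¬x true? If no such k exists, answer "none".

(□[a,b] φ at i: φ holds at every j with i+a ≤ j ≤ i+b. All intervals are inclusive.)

2

¬x must hold from j=5 onward; find where it first fails.
  j=5: holds
  j=6: holds
  j=7: holds
  j=8: fails
Holds on [5,7], so largest k = 2.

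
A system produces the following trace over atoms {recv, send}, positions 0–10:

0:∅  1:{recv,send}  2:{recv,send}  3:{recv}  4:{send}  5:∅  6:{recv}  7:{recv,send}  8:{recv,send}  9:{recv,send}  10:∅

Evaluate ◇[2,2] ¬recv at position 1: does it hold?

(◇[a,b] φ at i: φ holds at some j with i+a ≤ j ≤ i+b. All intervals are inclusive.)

Check ¬recv at each j in [3,3]:
  j=3: false
No position in the window satisfies it → formula fails.

No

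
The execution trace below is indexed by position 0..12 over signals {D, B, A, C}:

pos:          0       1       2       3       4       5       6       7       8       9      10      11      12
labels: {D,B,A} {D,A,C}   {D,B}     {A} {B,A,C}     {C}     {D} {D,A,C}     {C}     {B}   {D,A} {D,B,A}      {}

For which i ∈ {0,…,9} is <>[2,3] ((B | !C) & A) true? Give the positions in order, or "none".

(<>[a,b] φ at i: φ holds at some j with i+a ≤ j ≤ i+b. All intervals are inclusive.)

Evaluate at each i in [0,9]:
  i=0: ✓ (witness j=3)
  i=1: ✓ (witness j=3)
  i=2: ✓ (witness j=4)
  i=3: ✗ (none in [5,6])
  i=4: ✗ (none in [6,7])
  i=5: ✗ (none in [7,8])
  i=6: ✗ (none in [8,9])
  i=7: ✓ (witness j=10)
  i=8: ✓ (witness j=10)
  i=9: ✓ (witness j=11)

0, 1, 2, 7, 8, 9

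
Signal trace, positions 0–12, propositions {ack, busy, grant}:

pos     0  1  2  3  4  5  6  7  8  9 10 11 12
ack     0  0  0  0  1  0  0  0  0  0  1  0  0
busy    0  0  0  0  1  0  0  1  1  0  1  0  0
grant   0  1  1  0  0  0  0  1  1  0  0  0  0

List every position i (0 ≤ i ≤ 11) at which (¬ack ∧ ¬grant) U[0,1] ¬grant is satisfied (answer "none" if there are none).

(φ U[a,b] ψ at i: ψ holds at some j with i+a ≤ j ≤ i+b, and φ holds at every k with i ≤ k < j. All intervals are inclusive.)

0, 3, 4, 5, 6, 9, 10, 11

Evaluate at each i in [0,11]:
  i=0: ✓ (rhs at j=0)
  i=1: ✗ (no rhs in [1,2])
  i=2: ✗ (lhs fails at k=2 before rhs at j=3)
  i=3: ✓ (rhs at j=3)
  i=4: ✓ (rhs at j=4)
  i=5: ✓ (rhs at j=5)
  i=6: ✓ (rhs at j=6)
  i=7: ✗ (no rhs in [7,8])
  i=8: ✗ (lhs fails at k=8 before rhs at j=9)
  i=9: ✓ (rhs at j=9)
  i=10: ✓ (rhs at j=10)
  i=11: ✓ (rhs at j=11)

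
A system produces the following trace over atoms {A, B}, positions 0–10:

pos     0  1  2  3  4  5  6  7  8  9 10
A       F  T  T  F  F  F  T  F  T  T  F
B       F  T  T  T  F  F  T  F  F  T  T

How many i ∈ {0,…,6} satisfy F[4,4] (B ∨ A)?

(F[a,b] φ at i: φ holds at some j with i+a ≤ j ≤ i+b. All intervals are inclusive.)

Evaluate at each i in [0,6]:
  i=0: ✗ (none in [4,4])
  i=1: ✗ (none in [5,5])
  i=2: ✓ (witness j=6)
  i=3: ✗ (none in [7,7])
  i=4: ✓ (witness j=8)
  i=5: ✓ (witness j=9)
  i=6: ✓ (witness j=10)
Positions where it holds: {2, 4, 5, 6} → 4.

4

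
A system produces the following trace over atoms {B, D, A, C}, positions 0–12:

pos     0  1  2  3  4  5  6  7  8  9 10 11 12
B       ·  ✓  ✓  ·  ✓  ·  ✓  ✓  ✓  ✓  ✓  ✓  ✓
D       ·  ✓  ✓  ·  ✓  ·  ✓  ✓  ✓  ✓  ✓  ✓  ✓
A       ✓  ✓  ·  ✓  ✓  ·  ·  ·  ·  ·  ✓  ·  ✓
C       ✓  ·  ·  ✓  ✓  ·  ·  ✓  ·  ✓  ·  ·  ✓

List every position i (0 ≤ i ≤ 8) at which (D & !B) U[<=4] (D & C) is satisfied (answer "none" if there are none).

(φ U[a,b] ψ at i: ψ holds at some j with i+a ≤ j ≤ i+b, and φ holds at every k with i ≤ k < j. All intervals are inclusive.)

4, 7

Evaluate at each i in [0,8]:
  i=0: ✗ (lhs fails at k=0 before rhs at j=4)
  i=1: ✗ (lhs fails at k=1 before rhs at j=4)
  i=2: ✗ (lhs fails at k=2 before rhs at j=4)
  i=3: ✗ (lhs fails at k=3 before rhs at j=4)
  i=4: ✓ (rhs at j=4)
  i=5: ✗ (lhs fails at k=5 before rhs at j=7)
  i=6: ✗ (lhs fails at k=6 before rhs at j=7)
  i=7: ✓ (rhs at j=7)
  i=8: ✗ (lhs fails at k=8 before rhs at j=9)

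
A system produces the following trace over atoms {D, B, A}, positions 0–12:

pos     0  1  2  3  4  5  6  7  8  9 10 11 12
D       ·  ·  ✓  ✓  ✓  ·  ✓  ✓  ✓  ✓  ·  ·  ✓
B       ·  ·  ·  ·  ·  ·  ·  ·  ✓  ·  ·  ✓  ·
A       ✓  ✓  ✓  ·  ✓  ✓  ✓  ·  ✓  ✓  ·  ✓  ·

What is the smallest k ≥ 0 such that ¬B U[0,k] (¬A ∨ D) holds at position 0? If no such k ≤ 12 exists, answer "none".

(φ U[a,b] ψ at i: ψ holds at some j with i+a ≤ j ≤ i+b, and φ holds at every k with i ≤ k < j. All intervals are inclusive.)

2

Need earliest j ≥ 0 with (¬A ∨ D), and ¬B at every k in [0,j-1].
  j=0: rhs fails.
  j=1: rhs fails.
  j=2: rhs holds; lhs holds on [0,1]. k = 2.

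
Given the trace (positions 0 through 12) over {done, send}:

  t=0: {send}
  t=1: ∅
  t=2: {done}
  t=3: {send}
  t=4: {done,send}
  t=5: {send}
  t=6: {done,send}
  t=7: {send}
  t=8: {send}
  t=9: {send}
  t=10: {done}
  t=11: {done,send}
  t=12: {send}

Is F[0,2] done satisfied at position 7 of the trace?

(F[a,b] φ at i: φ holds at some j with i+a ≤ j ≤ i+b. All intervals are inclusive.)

False

Check done at each j in [7,9]:
  j=7: false
  j=8: false
  j=9: false
No position in the window satisfies it → formula fails.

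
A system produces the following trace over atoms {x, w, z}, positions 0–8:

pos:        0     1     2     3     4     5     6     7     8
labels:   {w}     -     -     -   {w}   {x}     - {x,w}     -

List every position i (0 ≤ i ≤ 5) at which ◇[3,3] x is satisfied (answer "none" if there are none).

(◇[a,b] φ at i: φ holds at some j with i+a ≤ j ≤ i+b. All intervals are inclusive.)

2, 4

Evaluate at each i in [0,5]:
  i=0: ✗ (none in [3,3])
  i=1: ✗ (none in [4,4])
  i=2: ✓ (witness j=5)
  i=3: ✗ (none in [6,6])
  i=4: ✓ (witness j=7)
  i=5: ✗ (none in [8,8])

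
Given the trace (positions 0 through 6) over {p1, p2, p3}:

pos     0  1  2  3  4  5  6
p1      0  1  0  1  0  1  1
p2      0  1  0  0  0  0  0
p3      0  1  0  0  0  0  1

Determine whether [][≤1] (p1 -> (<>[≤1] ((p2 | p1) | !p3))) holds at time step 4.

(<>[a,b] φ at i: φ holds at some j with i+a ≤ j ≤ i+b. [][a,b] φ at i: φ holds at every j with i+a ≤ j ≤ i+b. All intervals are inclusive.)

Check (p1 -> (<>[≤1] ((p2 | p1) | !p3))) at every j in [4,5]:
  j=4: antecedent false → ✓
  j=5: antecedent true; consequent holds (witness at 5) → ✓
All positions satisfy it → formula holds.

True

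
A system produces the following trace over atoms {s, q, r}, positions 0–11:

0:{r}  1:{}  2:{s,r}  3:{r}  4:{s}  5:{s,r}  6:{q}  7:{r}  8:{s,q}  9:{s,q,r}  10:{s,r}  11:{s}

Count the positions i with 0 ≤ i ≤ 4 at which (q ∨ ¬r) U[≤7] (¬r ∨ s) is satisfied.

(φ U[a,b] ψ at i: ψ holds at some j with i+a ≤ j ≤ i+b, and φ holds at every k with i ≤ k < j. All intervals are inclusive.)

3

Evaluate at each i in [0,4]:
  i=0: ✗ (lhs fails at k=0 before rhs at j=1)
  i=1: ✓ (rhs at j=1)
  i=2: ✓ (rhs at j=2)
  i=3: ✗ (lhs fails at k=3 before rhs at j=4)
  i=4: ✓ (rhs at j=4)
Positions where it holds: {1, 2, 4} → 3.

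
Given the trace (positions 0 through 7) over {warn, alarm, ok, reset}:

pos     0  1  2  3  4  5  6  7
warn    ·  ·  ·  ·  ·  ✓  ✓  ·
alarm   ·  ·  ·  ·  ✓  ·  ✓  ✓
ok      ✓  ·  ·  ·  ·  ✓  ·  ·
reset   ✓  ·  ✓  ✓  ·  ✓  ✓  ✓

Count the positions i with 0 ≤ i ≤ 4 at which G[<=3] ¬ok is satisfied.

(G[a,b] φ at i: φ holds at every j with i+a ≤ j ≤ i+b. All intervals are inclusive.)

1

Evaluate at each i in [0,4]:
  i=0: ✗ (fails at j=0)
  i=1: ✓ (all of [1,4])
  i=2: ✗ (fails at j=5)
  i=3: ✗ (fails at j=5)
  i=4: ✗ (fails at j=5)
Positions where it holds: {1} → 1.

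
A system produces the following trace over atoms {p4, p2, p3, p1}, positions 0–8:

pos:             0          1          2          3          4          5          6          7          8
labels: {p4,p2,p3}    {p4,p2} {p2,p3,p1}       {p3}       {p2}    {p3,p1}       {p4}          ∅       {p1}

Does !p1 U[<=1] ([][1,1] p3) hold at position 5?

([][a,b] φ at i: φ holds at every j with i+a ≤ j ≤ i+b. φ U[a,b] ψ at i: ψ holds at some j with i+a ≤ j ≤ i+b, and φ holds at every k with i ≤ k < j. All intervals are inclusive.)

False

Need some j in [5,6] with [][1,1] p3, and !p1 at every k in [5,j-1].
  j=5: [][1,1] p3 — fails at 6.
  j=6: [][1,1] p3 — fails at 7.
No j in the window works → until fails.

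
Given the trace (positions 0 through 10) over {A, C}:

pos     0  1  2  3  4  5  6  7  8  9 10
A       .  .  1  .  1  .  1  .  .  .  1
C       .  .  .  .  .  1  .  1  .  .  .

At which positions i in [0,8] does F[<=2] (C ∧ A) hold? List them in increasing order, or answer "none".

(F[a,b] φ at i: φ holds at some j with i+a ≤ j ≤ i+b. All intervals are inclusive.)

Evaluate at each i in [0,8]:
  i=0: ✗ (none in [0,2])
  i=1: ✗ (none in [1,3])
  i=2: ✗ (none in [2,4])
  i=3: ✗ (none in [3,5])
  i=4: ✗ (none in [4,6])
  i=5: ✗ (none in [5,7])
  i=6: ✗ (none in [6,8])
  i=7: ✗ (none in [7,9])
  i=8: ✗ (none in [8,10])

none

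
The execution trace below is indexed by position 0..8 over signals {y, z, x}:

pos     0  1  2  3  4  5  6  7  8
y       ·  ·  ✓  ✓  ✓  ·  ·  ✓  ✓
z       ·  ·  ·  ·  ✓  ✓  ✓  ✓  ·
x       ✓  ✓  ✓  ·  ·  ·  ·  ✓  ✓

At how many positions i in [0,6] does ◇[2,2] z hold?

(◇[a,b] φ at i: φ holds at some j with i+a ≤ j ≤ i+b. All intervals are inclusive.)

Evaluate at each i in [0,6]:
  i=0: ✗ (none in [2,2])
  i=1: ✗ (none in [3,3])
  i=2: ✓ (witness j=4)
  i=3: ✓ (witness j=5)
  i=4: ✓ (witness j=6)
  i=5: ✓ (witness j=7)
  i=6: ✗ (none in [8,8])
Positions where it holds: {2, 3, 4, 5} → 4.

4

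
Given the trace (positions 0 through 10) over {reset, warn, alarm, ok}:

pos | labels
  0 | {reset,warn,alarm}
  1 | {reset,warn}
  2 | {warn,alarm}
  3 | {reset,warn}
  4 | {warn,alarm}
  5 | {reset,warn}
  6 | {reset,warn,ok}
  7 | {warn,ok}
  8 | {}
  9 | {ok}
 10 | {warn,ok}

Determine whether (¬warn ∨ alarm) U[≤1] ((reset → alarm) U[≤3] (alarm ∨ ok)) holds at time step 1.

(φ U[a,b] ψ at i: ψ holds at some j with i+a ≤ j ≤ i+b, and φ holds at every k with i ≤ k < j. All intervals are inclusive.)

Need some j in [1,2] with ((reset → alarm) U[≤3] (alarm ∨ ok)), and (¬warn ∨ alarm) at every k in [1,j-1].
  j=1: ((reset → alarm) U[≤3] (alarm ∨ ok)) — fails.
  j=2: ((reset → alarm) U[≤3] (alarm ∨ ok)) holds, but (¬warn ∨ alarm) fails at k=1 → not this j.
No j in the window works → until fails.

No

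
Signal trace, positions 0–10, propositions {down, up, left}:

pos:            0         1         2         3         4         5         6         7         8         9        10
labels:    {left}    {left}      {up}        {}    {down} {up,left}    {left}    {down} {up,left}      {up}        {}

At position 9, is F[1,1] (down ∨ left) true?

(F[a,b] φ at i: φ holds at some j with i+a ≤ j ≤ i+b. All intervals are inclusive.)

Does not hold

Check (down ∨ left) at each j in [10,10]:
  j=10: false
No position in the window satisfies it → formula fails.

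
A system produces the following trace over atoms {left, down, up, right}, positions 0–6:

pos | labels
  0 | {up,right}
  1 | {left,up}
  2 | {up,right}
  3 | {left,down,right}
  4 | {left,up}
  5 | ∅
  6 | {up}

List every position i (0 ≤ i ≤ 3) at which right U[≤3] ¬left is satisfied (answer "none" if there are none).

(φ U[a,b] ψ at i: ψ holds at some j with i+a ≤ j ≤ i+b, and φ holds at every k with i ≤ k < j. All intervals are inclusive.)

0, 2

Evaluate at each i in [0,3]:
  i=0: ✓ (rhs at j=0)
  i=1: ✗ (lhs fails at k=1 before rhs at j=2)
  i=2: ✓ (rhs at j=2)
  i=3: ✗ (lhs fails at k=4 before rhs at j=5)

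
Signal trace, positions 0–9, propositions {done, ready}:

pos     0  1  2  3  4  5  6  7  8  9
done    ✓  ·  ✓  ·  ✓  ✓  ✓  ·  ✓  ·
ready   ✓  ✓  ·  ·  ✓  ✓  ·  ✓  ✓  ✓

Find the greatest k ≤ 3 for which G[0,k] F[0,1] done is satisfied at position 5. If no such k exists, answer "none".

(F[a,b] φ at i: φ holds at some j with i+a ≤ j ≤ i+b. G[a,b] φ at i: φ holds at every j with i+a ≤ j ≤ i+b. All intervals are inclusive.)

F[0,1] done must hold from j=5 onward; find where it first fails.
  j=5: holds
  j=6: holds
  j=7: holds
  j=8: holds
Holds through j=8; largest k = 3.

3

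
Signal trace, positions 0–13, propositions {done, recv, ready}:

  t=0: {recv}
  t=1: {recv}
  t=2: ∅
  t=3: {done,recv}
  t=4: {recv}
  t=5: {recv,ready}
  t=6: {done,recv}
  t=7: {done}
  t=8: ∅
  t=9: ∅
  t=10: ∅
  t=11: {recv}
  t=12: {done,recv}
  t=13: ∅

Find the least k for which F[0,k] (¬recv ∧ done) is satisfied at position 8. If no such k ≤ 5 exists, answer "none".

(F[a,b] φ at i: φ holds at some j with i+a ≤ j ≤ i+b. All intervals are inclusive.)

Scan j = 8,9,… for (¬recv ∧ done):
  j=8: fails
  j=9: fails
  j=10: fails
  j=11: fails
  j=12: fails
  j=13: fails
No j in [8,13] satisfies it → none.

none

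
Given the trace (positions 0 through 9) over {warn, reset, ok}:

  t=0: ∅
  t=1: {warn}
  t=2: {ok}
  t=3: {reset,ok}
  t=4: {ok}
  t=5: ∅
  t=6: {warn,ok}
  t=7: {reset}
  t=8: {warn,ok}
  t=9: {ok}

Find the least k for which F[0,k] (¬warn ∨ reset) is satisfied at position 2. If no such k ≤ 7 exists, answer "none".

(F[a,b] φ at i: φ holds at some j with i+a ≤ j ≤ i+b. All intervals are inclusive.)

Scan j = 2,3,… for (¬warn ∨ reset):
  j=2: holds
First hit at j=2, so smallest k = 2-2 = 0.

0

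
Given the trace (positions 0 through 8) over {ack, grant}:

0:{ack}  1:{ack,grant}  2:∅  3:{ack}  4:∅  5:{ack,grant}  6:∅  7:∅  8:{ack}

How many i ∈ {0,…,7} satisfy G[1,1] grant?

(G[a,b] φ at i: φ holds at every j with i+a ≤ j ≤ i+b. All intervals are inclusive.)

2

Evaluate at each i in [0,7]:
  i=0: ✓ (all of [1,1])
  i=1: ✗ (fails at j=2)
  i=2: ✗ (fails at j=3)
  i=3: ✗ (fails at j=4)
  i=4: ✓ (all of [5,5])
  i=5: ✗ (fails at j=6)
  i=6: ✗ (fails at j=7)
  i=7: ✗ (fails at j=8)
Positions where it holds: {0, 4} → 2.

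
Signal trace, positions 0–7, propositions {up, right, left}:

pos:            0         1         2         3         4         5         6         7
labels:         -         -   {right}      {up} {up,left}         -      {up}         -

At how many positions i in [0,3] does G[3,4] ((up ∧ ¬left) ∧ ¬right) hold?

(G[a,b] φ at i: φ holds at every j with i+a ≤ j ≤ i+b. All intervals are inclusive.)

0

Evaluate at each i in [0,3]:
  i=0: ✗ (fails at j=4)
  i=1: ✗ (fails at j=4)
  i=2: ✗ (fails at j=5)
  i=3: ✗ (fails at j=7)
Positions where it holds: {} → 0.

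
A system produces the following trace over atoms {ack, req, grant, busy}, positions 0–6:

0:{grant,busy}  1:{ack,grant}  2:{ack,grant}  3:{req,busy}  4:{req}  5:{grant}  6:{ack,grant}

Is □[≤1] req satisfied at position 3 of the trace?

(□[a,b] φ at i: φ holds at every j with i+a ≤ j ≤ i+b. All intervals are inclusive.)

Check req at every j in [3,4]:
  j=3: true
  j=4: true
All positions satisfy it → formula holds.

Yes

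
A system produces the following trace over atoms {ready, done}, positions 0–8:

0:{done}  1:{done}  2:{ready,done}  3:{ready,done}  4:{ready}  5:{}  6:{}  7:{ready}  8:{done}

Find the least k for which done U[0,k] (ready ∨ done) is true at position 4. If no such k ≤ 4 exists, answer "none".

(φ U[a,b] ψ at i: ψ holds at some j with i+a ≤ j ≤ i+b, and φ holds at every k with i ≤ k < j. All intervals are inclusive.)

Need earliest j ≥ 4 with (ready ∨ done), and done at every k in [4,j-1].
  j=4: rhs holds (empty prefix). k = 0.

0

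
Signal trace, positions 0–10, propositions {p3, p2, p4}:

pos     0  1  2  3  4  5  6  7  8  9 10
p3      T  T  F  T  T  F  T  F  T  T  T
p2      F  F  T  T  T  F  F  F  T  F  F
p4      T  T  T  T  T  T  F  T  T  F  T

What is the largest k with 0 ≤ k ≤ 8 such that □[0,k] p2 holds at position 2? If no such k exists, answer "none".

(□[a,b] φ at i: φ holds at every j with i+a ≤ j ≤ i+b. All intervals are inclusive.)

2

p2 must hold from j=2 onward; find where it first fails.
  j=2: holds
  j=3: holds
  j=4: holds
  j=5: fails
Holds on [2,4], so largest k = 2.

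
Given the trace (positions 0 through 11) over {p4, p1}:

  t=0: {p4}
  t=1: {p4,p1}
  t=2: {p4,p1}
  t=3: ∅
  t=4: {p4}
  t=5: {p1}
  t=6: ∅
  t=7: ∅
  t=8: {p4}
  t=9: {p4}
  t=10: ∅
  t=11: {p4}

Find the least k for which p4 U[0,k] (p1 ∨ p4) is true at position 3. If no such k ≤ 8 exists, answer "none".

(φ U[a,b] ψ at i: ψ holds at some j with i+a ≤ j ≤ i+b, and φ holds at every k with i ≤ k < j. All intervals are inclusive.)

none

Need earliest j ≥ 3 with (p1 ∨ p4), and p4 at every k in [3,j-1].
  j=3: rhs fails.
  j=4: rhs holds but lhs fails at k=3.
  j=5: rhs holds but lhs fails at k=3.
  j=6: rhs fails.
  j=7: rhs fails.
  j=8: rhs holds but lhs fails at k=3.
  j=9: rhs holds but lhs fails at k=3.
  j=10: rhs fails.
  j=11: rhs holds but lhs fails at k=3.
No witness within the range → none.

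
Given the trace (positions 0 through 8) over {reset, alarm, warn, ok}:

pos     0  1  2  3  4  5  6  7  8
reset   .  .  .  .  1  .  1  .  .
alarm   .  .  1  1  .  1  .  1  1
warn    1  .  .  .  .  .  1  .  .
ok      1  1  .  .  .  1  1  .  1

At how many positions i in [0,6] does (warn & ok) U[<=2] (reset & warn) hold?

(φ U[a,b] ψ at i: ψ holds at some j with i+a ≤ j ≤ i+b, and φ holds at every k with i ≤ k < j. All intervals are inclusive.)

Evaluate at each i in [0,6]:
  i=0: ✗ (no rhs in [0,2])
  i=1: ✗ (no rhs in [1,3])
  i=2: ✗ (no rhs in [2,4])
  i=3: ✗ (no rhs in [3,5])
  i=4: ✗ (lhs fails at k=4 before rhs at j=6)
  i=5: ✗ (lhs fails at k=5 before rhs at j=6)
  i=6: ✓ (rhs at j=6)
Positions where it holds: {6} → 1.

1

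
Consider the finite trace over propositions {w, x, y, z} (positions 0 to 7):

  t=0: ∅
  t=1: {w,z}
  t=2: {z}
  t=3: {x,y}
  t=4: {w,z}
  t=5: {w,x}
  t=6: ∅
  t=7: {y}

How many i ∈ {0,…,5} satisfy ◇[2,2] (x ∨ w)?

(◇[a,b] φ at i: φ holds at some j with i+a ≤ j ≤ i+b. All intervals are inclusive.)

Evaluate at each i in [0,5]:
  i=0: ✗ (none in [2,2])
  i=1: ✓ (witness j=3)
  i=2: ✓ (witness j=4)
  i=3: ✓ (witness j=5)
  i=4: ✗ (none in [6,6])
  i=5: ✗ (none in [7,7])
Positions where it holds: {1, 2, 3} → 3.

3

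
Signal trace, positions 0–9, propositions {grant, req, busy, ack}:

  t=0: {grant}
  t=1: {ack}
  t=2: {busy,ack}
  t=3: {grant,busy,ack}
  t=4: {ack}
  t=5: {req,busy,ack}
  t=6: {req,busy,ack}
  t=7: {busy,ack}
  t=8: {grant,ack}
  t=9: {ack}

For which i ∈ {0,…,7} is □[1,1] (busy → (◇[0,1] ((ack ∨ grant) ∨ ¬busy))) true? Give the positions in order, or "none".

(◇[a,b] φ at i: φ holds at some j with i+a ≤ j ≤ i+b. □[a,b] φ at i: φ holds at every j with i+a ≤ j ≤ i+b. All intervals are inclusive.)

0, 1, 2, 3, 4, 5, 6, 7

Evaluate at each i in [0,7]:
  i=0: ✓ (all of [1,1])
  i=1: ✓ (all of [2,2])
  i=2: ✓ (all of [3,3])
  i=3: ✓ (all of [4,4])
  i=4: ✓ (all of [5,5])
  i=5: ✓ (all of [6,6])
  i=6: ✓ (all of [7,7])
  i=7: ✓ (all of [8,8])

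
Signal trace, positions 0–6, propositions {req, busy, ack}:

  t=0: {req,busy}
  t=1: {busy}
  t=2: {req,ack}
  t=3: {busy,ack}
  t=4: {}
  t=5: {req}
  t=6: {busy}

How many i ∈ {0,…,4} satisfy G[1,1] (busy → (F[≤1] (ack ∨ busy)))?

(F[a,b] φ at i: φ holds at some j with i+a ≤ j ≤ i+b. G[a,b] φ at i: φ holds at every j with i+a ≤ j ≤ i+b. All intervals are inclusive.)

Evaluate at each i in [0,4]:
  i=0: ✓ (all of [1,1])
  i=1: ✓ (all of [2,2])
  i=2: ✓ (all of [3,3])
  i=3: ✓ (all of [4,4])
  i=4: ✓ (all of [5,5])
Positions where it holds: {0, 1, 2, 3, 4} → 5.

5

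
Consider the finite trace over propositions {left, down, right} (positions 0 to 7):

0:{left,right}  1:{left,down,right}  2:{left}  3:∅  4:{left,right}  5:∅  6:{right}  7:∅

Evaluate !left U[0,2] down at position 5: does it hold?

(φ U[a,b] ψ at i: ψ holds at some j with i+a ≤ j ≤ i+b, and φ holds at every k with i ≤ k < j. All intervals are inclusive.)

Need some j in [5,7] with down, and !left at every k in [5,j-1].
  j=5: down false.
  j=6: down false.
  j=7: down false.
No j in the window works → until fails.

No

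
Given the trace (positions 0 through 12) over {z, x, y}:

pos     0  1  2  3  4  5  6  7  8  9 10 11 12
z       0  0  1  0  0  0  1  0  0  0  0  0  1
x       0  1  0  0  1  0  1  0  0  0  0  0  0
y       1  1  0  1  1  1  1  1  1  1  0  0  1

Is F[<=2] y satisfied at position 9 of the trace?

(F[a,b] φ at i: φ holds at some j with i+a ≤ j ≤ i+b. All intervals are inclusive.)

Check y at each j in [9,11]:
  j=9: true
  j=10: false
  j=11: false
Found at j=9 → formula holds.

True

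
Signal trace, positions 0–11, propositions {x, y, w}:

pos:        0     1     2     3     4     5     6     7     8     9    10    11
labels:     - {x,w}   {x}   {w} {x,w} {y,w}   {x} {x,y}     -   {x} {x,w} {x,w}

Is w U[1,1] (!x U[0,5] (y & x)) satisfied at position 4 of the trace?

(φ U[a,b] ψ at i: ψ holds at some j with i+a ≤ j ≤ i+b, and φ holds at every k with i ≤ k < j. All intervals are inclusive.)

Need some j in [5,5] with (!x U[0,5] (y & x)), and w at every k in [4,j-1].
  j=5: (!x U[0,5] (y & x)) — fails.
No j in the window works → until fails.

False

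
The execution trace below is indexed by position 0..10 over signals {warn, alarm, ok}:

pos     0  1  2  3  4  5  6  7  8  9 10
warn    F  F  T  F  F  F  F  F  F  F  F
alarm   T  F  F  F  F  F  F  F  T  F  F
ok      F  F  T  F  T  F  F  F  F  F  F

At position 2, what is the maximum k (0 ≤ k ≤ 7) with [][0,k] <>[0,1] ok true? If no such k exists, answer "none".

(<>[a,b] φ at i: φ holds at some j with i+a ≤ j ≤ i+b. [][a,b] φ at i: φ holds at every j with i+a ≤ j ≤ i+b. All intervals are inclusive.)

2

<>[0,1] ok must hold from j=2 onward; find where it first fails.
  j=2: holds
  j=3: holds
  j=4: holds
  j=5: fails
Holds on [2,4], so largest k = 2.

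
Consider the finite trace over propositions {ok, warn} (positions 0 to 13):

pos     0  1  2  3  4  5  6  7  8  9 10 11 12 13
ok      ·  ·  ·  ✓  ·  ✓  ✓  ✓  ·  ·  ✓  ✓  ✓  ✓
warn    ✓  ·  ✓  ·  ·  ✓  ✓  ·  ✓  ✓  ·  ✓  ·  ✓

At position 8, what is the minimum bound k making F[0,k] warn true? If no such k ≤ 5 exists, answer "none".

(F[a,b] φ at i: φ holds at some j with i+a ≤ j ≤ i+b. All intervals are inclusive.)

0

Scan j = 8,9,… for warn:
  j=8: holds
First hit at j=8, so smallest k = 8-8 = 0.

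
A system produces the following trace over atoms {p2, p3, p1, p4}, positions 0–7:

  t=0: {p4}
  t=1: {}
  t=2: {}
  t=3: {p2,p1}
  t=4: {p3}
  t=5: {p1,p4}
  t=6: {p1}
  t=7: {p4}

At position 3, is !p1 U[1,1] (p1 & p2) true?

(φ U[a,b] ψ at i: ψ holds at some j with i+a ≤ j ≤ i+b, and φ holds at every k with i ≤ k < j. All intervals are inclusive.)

Need some j in [4,4] with (p1 & p2), and !p1 at every k in [3,j-1].
  j=4: (p1 & p2) false.
No j in the window works → until fails.

False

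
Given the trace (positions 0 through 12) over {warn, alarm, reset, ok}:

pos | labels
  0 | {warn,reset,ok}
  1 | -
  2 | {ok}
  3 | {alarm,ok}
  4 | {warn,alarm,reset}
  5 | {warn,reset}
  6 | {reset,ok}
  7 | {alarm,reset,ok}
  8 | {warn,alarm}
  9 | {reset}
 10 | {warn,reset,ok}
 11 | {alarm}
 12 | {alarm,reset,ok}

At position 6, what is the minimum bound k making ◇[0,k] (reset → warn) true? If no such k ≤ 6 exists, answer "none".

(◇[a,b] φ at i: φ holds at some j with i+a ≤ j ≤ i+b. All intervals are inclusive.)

Scan j = 6,7,… for (reset → warn):
  j=6: fails
  j=7: fails
  j=8: holds
First hit at j=8, so smallest k = 8-6 = 2.

2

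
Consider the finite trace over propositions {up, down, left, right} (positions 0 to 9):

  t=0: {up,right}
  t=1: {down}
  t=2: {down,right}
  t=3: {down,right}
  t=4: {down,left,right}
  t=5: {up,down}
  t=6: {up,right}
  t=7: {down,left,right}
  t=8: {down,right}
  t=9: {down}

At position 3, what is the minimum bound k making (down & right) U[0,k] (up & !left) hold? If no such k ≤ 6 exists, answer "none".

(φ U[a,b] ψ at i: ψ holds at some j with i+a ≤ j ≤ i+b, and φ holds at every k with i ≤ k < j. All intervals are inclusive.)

Need earliest j ≥ 3 with (up & !left), and (down & right) at every k in [3,j-1].
  j=3: rhs fails.
  j=4: rhs fails.
  j=5: rhs holds; lhs holds on [3,4]. k = 2.

2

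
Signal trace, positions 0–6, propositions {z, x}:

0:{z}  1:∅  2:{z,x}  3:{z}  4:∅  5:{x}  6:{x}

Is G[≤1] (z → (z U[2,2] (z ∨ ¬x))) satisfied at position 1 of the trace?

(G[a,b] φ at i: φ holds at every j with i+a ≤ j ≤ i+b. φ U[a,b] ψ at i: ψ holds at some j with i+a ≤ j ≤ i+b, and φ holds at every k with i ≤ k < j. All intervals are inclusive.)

Check (z → (z U[2,2] (z ∨ ¬x))) at every j in [1,2]:
  j=1: antecedent false → ✓
  j=2: antecedent true; consequent holds → ✓
All positions satisfy it → formula holds.

Holds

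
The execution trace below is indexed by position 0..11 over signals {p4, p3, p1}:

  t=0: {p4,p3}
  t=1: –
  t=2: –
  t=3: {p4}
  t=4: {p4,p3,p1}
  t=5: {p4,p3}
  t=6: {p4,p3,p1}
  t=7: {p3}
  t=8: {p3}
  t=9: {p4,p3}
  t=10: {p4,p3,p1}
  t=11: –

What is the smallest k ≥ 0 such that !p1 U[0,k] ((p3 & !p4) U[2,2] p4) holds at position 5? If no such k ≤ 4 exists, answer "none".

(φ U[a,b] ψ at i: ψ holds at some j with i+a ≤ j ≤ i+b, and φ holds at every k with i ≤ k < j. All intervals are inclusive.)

none

Need earliest j ≥ 5 with ((p3 & !p4) U[2,2] p4), and !p1 at every k in [5,j-1].
  j=5: rhs fails.
  j=6: rhs fails.
  j=7: rhs holds but lhs fails at k=6.
  j=8: rhs fails.
  j=9: rhs fails.
No witness within the range → none.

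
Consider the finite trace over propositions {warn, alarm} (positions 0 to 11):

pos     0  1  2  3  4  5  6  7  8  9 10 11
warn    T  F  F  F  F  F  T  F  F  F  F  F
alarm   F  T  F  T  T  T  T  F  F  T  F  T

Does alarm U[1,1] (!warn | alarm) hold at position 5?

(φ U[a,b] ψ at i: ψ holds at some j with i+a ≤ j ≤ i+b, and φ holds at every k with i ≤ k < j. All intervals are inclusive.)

Need some j in [6,6] with (!warn | alarm), and alarm at every k in [5,j-1].
  j=6: (!warn | alarm) holds; alarm holds at every k in [5,5] → satisfied.

Holds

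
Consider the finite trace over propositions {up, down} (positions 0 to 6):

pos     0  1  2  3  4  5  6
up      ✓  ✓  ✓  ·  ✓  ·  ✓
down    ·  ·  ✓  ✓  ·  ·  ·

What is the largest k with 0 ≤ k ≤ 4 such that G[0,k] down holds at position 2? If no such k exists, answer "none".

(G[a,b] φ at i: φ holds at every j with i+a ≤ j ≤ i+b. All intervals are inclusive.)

1

down must hold from j=2 onward; find where it first fails.
  j=2: holds
  j=3: holds
  j=4: fails
Holds on [2,3], so largest k = 1.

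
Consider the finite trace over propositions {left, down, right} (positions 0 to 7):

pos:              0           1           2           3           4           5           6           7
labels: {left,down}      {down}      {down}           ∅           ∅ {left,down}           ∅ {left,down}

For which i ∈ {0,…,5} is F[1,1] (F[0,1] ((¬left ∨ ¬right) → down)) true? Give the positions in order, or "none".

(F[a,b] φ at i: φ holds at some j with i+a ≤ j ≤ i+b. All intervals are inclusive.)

0, 1, 3, 4, 5

Evaluate at each i in [0,5]:
  i=0: ✓ (witness j=1)
  i=1: ✓ (witness j=2)
  i=2: ✗ (none in [3,3])
  i=3: ✓ (witness j=4)
  i=4: ✓ (witness j=5)
  i=5: ✓ (witness j=6)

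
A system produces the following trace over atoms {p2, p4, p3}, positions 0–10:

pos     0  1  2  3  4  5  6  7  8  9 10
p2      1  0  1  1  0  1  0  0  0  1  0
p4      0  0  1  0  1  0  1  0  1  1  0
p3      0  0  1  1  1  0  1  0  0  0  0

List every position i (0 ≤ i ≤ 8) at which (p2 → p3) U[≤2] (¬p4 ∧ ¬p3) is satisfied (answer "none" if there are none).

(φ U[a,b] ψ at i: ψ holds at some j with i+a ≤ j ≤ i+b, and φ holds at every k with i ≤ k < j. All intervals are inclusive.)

Evaluate at each i in [0,8]:
  i=0: ✓ (rhs at j=0)
  i=1: ✓ (rhs at j=1)
  i=2: ✗ (no rhs in [2,4])
  i=3: ✓ (rhs at j=5; lhs holds on [3,4])
  i=4: ✓ (rhs at j=5; lhs holds on [4,4])
  i=5: ✓ (rhs at j=5)
  i=6: ✓ (rhs at j=7; lhs holds on [6,6])
  i=7: ✓ (rhs at j=7)
  i=8: ✗ (lhs fails at k=9 before rhs at j=10)

0, 1, 3, 4, 5, 6, 7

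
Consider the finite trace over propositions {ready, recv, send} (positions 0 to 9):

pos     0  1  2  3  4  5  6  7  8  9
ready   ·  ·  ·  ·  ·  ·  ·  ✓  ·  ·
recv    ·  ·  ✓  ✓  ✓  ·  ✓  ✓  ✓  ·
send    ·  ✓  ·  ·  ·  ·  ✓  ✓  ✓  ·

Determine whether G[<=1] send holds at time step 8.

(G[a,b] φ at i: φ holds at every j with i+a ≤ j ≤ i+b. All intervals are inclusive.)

False

Check send at every j in [8,9]:
  j=8: true
  j=9: false
Fails at j=9 → formula fails.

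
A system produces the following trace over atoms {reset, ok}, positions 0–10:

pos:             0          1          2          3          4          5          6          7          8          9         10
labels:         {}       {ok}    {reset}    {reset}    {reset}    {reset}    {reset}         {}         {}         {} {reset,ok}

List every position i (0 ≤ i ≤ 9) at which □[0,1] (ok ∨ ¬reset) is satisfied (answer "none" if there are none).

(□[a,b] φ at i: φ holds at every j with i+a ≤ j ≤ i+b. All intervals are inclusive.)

0, 7, 8, 9

Evaluate at each i in [0,9]:
  i=0: ✓ (all of [0,1])
  i=1: ✗ (fails at j=2)
  i=2: ✗ (fails at j=2)
  i=3: ✗ (fails at j=3)
  i=4: ✗ (fails at j=4)
  i=5: ✗ (fails at j=5)
  i=6: ✗ (fails at j=6)
  i=7: ✓ (all of [7,8])
  i=8: ✓ (all of [8,9])
  i=9: ✓ (all of [9,10])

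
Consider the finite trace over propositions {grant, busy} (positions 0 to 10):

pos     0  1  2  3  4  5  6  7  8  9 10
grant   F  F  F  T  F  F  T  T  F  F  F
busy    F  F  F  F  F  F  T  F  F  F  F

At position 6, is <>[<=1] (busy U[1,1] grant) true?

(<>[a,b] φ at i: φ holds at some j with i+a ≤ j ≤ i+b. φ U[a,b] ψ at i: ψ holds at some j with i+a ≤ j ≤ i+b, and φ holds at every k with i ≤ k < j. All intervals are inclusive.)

Yes

Check (busy U[1,1] grant) at each j in [6,7]:
  j=6: holds
  j=7: fails
Found at j=6 → formula holds.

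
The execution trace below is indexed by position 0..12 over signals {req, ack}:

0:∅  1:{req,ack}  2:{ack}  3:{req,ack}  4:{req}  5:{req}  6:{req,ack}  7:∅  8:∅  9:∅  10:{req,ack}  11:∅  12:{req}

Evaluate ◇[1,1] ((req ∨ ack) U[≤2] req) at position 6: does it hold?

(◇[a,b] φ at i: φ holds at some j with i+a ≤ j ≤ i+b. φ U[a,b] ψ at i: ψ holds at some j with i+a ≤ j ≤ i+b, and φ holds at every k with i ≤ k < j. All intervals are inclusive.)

Check ((req ∨ ack) U[≤2] req) at each j in [7,7]:
  j=7: fails
No position in the window satisfies it → formula fails.

No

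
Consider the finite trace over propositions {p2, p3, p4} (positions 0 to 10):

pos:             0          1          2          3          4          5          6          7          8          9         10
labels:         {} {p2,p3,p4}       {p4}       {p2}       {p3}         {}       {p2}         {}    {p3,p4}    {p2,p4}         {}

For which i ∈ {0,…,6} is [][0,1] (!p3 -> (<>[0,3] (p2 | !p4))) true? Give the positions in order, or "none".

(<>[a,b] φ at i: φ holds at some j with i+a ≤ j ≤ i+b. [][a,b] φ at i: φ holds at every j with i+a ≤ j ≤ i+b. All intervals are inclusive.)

0, 1, 2, 3, 4, 5, 6

Evaluate at each i in [0,6]:
  i=0: ✓ (all of [0,1])
  i=1: ✓ (all of [1,2])
  i=2: ✓ (all of [2,3])
  i=3: ✓ (all of [3,4])
  i=4: ✓ (all of [4,5])
  i=5: ✓ (all of [5,6])
  i=6: ✓ (all of [6,7])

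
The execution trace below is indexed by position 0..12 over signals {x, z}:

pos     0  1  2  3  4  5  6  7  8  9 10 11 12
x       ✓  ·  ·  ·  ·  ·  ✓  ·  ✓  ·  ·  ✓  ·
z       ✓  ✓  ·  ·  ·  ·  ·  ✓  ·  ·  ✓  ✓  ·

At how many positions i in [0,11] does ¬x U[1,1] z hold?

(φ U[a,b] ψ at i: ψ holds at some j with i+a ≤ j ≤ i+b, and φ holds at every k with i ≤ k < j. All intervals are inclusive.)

2

Evaluate at each i in [0,11]:
  i=0: ✗ (lhs fails at k=0 before rhs at j=1)
  i=1: ✗ (no rhs in [2,2])
  i=2: ✗ (no rhs in [3,3])
  i=3: ✗ (no rhs in [4,4])
  i=4: ✗ (no rhs in [5,5])
  i=5: ✗ (no rhs in [6,6])
  i=6: ✗ (lhs fails at k=6 before rhs at j=7)
  i=7: ✗ (no rhs in [8,8])
  i=8: ✗ (no rhs in [9,9])
  i=9: ✓ (rhs at j=10; lhs holds on [9,9])
  i=10: ✓ (rhs at j=11; lhs holds on [10,10])
  i=11: ✗ (no rhs in [12,12])
Positions where it holds: {9, 10} → 2.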